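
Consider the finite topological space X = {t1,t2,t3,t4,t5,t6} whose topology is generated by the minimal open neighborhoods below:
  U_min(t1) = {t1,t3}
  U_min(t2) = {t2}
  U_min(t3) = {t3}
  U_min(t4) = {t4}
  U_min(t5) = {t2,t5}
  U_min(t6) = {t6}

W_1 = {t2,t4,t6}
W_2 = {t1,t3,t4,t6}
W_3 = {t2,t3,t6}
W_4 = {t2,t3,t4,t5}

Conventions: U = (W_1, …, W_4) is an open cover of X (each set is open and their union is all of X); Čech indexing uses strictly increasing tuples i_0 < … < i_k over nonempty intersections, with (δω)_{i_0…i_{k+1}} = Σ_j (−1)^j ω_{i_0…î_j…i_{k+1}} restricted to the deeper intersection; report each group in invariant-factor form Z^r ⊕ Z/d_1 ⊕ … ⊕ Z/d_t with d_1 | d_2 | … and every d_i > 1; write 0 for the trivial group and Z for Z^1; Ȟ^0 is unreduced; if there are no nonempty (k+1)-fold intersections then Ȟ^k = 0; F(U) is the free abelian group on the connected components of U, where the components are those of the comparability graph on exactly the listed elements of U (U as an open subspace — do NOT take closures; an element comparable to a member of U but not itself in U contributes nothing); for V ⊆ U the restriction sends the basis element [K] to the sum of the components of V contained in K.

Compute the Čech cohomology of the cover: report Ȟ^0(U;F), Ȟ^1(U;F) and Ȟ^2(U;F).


Ȟ^0 = Z^4; Ȟ^1 = 0; Ȟ^2 = 0

nerve simplices:
  W12={t4,t6} W13={t2,t6} W14={t2,t4} W23={t3,t6} W24={t3,t4} W34={t2,t3}
  W123={t6} W124={t4} W134={t2} W234={t3}
components per intersection:
  W1: {t2} {t4} {t6}
  W2: {t1,t3} {t4} {t6}
  W3: {t2} {t3} {t6}
  W4: {t2,t5} {t3} {t4}
  W12: {t4} {t6}
  W13: {t2} {t6}
  W14: {t2} {t4}
  W23: {t3} {t6}
  W24: {t3} {t4}
  W34: {t2} {t3}
  W123: {t6}
  W124: {t4}
  W134: {t2}
  W234: {t3}
C dims 12,12,4; δ0: rk 8, SNF 1^8; δ1: rk 4, SNF 1^4
degree 0: 12−8−0 = 4 → Ȟ^0 ≅ Z^4
degree 1: 12−4−8 = 0 → Ȟ^1 ≅ 0
degree 2: 4−0−4 = 0 → Ȟ^2 ≅ 0


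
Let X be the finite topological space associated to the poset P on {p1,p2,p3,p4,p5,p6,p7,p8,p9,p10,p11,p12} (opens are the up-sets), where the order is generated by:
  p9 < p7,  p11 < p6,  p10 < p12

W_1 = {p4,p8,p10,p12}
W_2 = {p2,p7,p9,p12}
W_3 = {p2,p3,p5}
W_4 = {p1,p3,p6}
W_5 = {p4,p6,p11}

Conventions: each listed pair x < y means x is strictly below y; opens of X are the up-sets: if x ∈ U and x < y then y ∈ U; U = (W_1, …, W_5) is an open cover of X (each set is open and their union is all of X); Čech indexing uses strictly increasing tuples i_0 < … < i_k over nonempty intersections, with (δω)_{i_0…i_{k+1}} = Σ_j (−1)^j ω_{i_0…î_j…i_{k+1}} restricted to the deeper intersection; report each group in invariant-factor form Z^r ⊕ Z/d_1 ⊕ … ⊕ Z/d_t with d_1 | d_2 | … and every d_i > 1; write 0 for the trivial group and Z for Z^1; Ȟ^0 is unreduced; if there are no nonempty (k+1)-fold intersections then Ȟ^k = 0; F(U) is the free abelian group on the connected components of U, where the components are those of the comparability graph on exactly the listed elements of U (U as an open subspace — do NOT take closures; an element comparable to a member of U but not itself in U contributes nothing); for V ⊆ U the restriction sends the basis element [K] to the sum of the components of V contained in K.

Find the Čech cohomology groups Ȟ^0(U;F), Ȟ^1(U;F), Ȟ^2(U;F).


Ȟ^0(U;F) ≅ Z^9,  Ȟ^1(U;F) ≅ 0,  Ȟ^2(U;F) ≅ 0

nonempty overlaps:
  W12={p12} W15={p4} W23={p2} W34={p3} W45={p6}
components per intersection:
  W1: {p4} {p8} {p10,p12}
  W2: {p2} {p7,p9} {p12}
  W3: {p2} {p3} {p5}
  W4: {p1} {p3} {p6}
  W5: {p4} {p6,p11}
  W12: {p12}
  W15: {p4}
  W23: {p2}
  W34: {p3}
  W45: {p6}
C dims 14,5; δ0: rk 5, SNF 1^5
degree 0: 14−5−0 = 9 → Ȟ^0 ≅ Z^9
degree 1: 5−0−5 = 0 → Ȟ^1 ≅ 0
degree 2: 0−0−0 = 0 → Ȟ^2 ≅ 0


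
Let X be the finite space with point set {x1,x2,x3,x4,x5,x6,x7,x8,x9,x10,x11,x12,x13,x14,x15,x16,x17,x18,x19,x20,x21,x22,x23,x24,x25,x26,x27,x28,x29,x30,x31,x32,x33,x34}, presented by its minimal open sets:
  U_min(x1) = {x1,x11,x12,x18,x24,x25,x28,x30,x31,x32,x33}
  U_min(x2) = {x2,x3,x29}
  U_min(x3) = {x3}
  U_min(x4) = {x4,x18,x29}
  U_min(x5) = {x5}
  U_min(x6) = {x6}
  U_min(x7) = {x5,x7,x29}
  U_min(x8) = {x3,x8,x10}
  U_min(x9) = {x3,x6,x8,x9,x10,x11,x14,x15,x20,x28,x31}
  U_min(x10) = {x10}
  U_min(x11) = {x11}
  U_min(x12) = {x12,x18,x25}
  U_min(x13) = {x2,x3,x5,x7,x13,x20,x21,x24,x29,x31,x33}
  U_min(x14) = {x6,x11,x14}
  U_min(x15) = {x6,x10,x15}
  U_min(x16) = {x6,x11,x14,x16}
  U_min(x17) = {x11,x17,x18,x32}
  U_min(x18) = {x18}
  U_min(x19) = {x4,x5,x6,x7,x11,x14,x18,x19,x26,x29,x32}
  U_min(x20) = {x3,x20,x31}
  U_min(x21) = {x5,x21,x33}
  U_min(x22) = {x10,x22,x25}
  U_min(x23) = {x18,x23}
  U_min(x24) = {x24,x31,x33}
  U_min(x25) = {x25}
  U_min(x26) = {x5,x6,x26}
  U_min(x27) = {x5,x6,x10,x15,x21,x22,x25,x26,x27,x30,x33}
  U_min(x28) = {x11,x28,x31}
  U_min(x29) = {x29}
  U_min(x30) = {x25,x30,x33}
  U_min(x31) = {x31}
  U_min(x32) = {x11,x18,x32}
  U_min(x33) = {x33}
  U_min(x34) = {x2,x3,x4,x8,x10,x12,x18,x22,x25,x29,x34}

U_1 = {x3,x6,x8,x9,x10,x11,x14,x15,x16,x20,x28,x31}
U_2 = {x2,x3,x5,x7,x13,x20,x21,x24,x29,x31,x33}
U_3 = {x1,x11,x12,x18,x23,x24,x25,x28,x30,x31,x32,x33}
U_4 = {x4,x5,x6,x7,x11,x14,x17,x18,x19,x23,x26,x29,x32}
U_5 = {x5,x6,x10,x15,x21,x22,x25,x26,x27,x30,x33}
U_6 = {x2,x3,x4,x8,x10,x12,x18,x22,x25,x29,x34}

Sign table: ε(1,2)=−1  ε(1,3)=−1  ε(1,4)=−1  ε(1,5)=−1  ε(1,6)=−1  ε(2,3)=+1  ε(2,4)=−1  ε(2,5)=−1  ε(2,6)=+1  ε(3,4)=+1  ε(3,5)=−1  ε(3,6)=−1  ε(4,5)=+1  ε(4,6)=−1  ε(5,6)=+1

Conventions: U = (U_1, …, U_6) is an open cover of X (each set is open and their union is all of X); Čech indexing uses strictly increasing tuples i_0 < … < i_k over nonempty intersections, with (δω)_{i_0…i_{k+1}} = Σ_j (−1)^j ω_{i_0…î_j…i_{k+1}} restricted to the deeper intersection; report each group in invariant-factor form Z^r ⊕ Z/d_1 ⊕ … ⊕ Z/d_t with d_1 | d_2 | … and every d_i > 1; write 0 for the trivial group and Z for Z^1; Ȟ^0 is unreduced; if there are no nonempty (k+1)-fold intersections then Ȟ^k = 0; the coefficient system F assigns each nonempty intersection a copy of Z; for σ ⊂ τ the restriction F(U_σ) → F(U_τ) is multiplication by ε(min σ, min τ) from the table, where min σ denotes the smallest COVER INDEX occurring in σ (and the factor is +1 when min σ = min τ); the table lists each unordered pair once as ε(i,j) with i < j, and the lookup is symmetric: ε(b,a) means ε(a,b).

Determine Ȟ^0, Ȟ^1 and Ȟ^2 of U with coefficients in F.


nonempty overlaps:
  U12={x3,x20,x31} U13={x11,x28,x31} U14={x6,x11,x14} U15={x6,x10,x15} U16={x3,x8,x10} U23={x24,x31,x33} U24={x5,x7,x29} U25={x5,x21,x33} U26={x2,x3,x29} U34={x11,x18,x23,x32} U35={x25,x30,x33} U36={x12,x18,x25} U45={x5,x6,x26} U46={x4,x18,x29} U56={x10,x22,x25}
  U123={x31} U126={x3} U134={x11} U145={x6} U156={x10} U235={x33} U245={x5} U246={x29} U346={x18} U356={x25}
C dims 6,15,10; δ0: rk 6, SNF 1^5·2; δ1: rk 9, SNF 1^9
degree 0: 6−6−0 = 0 → Ȟ^0 ≅ 0
degree 1: 15−9−6 = 0 plus torsion [2] → Ȟ^1 ≅ Z/2
degree 2: 10−0−9 = 1 → Ȟ^2 ≅ Z

Ȟ^0 ≅ 0, Ȟ^1 ≅ Z/2 and Ȟ^2 ≅ Z


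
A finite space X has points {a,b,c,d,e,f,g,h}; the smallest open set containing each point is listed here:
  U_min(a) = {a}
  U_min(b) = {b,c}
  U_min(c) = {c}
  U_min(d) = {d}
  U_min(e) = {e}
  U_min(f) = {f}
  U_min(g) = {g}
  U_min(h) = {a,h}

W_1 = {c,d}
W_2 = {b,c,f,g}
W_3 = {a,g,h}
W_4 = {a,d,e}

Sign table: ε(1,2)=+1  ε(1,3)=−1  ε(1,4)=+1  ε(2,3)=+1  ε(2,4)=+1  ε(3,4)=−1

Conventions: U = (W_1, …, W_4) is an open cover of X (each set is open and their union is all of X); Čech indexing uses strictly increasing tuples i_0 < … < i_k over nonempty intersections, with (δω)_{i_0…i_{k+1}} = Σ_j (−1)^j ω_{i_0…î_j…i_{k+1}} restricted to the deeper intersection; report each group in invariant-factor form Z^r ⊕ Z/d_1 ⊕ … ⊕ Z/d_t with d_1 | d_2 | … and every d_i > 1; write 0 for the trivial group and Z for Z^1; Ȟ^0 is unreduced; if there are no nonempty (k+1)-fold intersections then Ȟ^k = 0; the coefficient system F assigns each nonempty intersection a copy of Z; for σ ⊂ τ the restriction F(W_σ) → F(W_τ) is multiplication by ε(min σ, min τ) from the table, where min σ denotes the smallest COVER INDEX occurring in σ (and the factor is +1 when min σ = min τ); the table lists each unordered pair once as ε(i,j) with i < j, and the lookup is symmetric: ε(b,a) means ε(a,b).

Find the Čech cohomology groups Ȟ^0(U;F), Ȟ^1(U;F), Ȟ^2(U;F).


nerve of the cover:
  W12={c} W14={d} W23={g} W34={a}
C dims 4,4; δ0: rk 4, SNF 1^3·2
Ȟ^0 = (4 − 4) − 0 = 0, so Ȟ^0 ≅ 0
Ȟ^1 = (4 − 0) − 4 = 0 plus torsion [2], so Ȟ^1 ≅ Z/2
Ȟ^2 = (0 − 0) − 0 = 0, so Ȟ^2 ≅ 0

Ȟ^0(U;F) ≅ 0; Ȟ^1(U;F) ≅ Z/2; Ȟ^2(U;F) ≅ 0


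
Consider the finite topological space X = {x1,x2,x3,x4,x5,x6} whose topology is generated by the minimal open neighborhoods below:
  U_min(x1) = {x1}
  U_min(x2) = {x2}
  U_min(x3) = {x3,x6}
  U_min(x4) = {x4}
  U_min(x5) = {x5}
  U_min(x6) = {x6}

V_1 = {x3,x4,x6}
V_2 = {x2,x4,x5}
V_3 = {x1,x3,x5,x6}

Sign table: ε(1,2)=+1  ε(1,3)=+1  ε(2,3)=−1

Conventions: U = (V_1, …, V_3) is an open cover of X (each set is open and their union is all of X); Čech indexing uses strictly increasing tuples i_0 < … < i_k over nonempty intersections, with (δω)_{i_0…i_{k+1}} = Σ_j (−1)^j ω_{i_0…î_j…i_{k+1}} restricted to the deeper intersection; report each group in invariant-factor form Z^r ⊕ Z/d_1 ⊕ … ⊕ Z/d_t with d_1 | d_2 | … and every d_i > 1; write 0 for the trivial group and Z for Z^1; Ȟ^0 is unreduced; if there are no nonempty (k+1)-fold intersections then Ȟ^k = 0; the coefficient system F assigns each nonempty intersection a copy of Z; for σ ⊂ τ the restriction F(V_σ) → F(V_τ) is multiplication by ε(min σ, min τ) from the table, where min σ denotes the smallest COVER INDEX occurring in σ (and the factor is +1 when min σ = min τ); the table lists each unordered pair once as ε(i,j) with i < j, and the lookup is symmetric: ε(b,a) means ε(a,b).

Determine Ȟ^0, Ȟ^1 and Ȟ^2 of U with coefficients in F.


nonempty overlaps:
  V12={x4} V13={x3,x6} V23={x5}
C dims 3,3; δ0: rk 3, SNF 1^2·2
degree 0: 3−3−0 = 0 → Ȟ^0 ≅ 0
degree 1: 3−0−3 = 0 plus torsion [2] → Ȟ^1 ≅ Z/2
degree 2: 0−0−0 = 0 → Ȟ^2 ≅ 0

Ȟ^0(U;F) ≅ 0, Ȟ^1(U;F) ≅ Z/2, Ȟ^2(U;F) ≅ 0


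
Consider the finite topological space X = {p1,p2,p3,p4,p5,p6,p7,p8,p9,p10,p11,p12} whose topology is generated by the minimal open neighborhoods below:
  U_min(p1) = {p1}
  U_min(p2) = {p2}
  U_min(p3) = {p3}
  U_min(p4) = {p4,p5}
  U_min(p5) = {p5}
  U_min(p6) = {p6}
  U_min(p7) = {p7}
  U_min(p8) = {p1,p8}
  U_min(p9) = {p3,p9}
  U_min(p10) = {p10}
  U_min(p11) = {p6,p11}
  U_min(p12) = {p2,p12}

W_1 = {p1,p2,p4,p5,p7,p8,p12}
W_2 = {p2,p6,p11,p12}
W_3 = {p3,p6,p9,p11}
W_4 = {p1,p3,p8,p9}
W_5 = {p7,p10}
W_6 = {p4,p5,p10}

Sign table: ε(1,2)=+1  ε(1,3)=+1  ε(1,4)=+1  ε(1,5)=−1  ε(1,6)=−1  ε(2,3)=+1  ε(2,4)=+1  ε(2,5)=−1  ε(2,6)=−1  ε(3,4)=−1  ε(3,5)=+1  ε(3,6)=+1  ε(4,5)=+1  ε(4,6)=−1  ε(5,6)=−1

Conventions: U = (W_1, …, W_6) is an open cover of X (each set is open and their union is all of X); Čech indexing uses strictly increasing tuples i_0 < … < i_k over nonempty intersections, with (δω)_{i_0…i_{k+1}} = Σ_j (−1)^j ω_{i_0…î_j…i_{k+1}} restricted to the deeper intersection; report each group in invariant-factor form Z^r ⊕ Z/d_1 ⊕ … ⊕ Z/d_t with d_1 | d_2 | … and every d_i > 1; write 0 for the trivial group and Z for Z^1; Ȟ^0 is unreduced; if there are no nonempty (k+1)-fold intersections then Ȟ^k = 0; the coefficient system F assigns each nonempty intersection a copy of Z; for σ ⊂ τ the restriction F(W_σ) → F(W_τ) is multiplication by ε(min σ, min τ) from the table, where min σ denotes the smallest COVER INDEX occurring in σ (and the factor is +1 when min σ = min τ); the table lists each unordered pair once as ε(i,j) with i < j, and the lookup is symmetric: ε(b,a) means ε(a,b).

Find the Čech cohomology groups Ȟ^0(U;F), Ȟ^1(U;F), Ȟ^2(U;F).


Ȟ^0(U;F) ≅ 0, Ȟ^1(U;F) ≅ Z ⊕ Z/2, Ȟ^2(U;F) ≅ 0

intersection data:
  W12={p2,p12} W14={p1,p8} W15={p7} W16={p4,p5} W23={p6,p11} W34={p3,p9} W56={p10}
C dims 6,7; δ0: rk 6, SNF 1^5·2
Ȟ^0 = (6 − 6) − 0 = 0, so Ȟ^0 ≅ 0
Ȟ^1 = (7 − 0) − 6 = 1 plus torsion [2], so Ȟ^1 ≅ Z ⊕ Z/2
Ȟ^2 = (0 − 0) − 0 = 0, so Ȟ^2 ≅ 0


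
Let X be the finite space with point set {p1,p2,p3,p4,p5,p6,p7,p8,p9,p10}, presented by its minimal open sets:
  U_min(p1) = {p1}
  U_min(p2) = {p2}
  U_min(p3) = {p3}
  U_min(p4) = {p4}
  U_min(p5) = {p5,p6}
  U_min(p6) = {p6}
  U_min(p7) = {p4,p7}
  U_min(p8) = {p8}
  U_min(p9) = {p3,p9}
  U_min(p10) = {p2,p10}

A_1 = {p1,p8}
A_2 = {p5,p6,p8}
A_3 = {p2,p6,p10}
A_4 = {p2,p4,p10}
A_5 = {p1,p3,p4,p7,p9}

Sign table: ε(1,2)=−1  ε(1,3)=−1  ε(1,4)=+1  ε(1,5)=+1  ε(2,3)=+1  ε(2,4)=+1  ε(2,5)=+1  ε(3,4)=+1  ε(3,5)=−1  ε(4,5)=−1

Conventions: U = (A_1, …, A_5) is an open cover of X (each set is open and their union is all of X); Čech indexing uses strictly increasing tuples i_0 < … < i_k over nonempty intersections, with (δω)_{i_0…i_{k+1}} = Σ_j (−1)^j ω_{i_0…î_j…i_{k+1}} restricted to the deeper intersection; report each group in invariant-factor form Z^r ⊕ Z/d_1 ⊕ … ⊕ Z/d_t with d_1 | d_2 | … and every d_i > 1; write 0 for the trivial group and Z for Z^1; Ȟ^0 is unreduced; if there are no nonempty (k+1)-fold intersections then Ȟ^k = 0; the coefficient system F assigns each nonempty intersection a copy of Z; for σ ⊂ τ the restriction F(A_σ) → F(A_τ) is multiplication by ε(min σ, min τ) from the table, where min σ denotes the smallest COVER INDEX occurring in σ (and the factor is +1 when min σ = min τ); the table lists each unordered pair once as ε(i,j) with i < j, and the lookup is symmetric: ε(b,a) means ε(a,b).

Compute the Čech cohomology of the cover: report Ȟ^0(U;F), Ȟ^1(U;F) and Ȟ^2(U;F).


cover nerve:
  A12={p8} A15={p1} A23={p6} A34={p2,p10} A45={p4}
C dims 5,5; δ0: rk 4, SNF 1^4
Ȟ^0: (5−4)−0=1 ⇒ Z
Ȟ^1: (5−0)−4=1 ⇒ Z
Ȟ^2: (0−0)−0=0 ⇒ 0

Ȟ^0(U;F) ≅ Z, Ȟ^1(U;F) ≅ Z, Ȟ^2(U;F) ≅ 0


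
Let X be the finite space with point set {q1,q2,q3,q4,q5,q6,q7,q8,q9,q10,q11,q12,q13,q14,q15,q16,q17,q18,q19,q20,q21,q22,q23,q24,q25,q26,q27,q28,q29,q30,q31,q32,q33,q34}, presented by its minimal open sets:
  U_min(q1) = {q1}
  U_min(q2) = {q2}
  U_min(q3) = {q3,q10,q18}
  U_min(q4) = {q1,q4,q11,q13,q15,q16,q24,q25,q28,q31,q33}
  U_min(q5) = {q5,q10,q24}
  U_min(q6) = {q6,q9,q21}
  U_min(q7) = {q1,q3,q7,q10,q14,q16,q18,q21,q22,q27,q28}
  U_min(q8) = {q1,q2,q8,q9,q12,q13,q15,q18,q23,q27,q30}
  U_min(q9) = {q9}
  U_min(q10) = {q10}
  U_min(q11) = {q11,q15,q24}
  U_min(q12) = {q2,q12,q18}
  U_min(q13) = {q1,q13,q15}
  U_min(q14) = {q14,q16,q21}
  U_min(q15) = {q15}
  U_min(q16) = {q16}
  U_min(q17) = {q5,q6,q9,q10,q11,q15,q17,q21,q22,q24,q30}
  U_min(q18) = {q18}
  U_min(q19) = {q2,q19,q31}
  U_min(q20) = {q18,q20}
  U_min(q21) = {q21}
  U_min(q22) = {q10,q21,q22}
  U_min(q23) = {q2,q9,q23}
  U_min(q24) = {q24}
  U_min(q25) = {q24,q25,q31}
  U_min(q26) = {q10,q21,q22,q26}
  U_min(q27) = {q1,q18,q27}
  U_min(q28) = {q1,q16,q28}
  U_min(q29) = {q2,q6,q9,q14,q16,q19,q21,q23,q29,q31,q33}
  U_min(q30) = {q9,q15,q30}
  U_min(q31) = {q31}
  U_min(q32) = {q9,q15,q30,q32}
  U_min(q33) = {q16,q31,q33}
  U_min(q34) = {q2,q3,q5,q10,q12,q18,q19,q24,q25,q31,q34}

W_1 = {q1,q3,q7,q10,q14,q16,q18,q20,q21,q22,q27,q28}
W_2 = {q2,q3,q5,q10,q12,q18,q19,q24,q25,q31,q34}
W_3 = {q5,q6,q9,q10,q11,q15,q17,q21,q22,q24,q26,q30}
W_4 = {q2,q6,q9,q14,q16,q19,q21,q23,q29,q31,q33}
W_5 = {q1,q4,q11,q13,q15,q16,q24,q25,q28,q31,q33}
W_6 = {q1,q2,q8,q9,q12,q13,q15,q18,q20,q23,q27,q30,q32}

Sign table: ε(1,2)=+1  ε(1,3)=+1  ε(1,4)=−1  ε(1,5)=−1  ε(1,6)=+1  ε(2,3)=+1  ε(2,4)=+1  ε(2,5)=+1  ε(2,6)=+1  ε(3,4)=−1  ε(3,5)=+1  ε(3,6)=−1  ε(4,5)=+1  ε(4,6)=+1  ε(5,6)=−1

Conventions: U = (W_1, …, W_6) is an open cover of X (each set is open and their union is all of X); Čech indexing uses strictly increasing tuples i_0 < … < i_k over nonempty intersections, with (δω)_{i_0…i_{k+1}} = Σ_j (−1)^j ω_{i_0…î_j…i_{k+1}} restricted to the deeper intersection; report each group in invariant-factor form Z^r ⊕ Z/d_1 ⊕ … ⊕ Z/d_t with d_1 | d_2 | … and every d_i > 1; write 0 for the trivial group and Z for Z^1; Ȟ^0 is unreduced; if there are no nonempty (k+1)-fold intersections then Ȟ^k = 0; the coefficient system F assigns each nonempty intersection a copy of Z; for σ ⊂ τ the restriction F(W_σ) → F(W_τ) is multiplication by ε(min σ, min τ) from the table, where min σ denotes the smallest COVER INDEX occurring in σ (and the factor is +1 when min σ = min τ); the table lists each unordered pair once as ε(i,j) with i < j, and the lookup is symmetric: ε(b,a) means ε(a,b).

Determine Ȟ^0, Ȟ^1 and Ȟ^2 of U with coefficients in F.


Ȟ^0 = 0,  Ȟ^1 = Z/2,  Ȟ^2 = Z

nerve simplices:
  W12={q3,q10,q18} W13={q10,q21,q22} W14={q14,q16,q21} W15={q1,q16,q28} W16={q1,q18,q20,q27} W23={q5,q10,q24} W24={q2,q19,q31} W25={q24,q25,q31} W26={q2,q12,q18} W34={q6,q9,q21} W35={q11,q15,q24} W36={q9,q15,q30} W45={q16,q31,q33} W46={q2,q9,q23} W56={q1,q13,q15}
  W123={q10} W126={q18} W134={q21} W145={q16} W156={q1} W235={q24} W245={q31} W246={q2} W346={q9} W356={q15}
C dims 6,15,10; δ0: rk 6, SNF 1^5·2; δ1: rk 9, SNF 1^9
degree 0: 6−6−0 = 0 → Ȟ^0 ≅ 0
degree 1: 15−9−6 = 0 plus torsion [2] → Ȟ^1 ≅ Z/2
degree 2: 10−0−9 = 1 → Ȟ^2 ≅ Z


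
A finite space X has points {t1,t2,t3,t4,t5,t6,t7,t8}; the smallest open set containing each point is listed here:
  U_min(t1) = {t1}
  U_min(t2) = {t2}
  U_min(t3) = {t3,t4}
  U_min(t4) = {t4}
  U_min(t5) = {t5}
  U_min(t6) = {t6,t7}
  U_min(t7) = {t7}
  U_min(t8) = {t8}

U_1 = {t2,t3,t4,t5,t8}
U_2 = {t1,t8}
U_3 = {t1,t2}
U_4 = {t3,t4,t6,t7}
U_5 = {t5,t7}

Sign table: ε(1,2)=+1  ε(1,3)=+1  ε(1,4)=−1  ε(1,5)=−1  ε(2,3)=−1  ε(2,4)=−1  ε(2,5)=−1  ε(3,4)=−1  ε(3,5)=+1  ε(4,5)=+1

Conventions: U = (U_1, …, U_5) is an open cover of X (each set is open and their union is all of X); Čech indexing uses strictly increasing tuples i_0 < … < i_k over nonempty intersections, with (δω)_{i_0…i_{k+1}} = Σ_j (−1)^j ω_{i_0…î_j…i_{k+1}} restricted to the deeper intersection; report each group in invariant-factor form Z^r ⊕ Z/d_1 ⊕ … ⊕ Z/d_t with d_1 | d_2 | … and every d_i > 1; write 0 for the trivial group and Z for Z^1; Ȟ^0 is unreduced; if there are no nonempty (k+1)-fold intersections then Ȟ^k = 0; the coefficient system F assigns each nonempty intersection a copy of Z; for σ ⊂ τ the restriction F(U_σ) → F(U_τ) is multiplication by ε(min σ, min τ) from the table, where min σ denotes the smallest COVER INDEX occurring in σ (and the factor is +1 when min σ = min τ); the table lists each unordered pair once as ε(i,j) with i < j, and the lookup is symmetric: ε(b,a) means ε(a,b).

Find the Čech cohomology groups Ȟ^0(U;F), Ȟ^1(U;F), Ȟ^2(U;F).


Ȟ^0 ≅ 0,  Ȟ^1 ≅ Z ⊕ Z/2,  Ȟ^2 ≅ 0

nonempty intersections:
  U12={t8} U13={t2} U14={t3,t4} U15={t5} U23={t1} U45={t7}
C dims 5,6; δ0: rk 5, SNF 1^4·2
Ȟ^0: (5−5)−0=0 ⇒ 0
Ȟ^1: (6−0)−5=1 plus torsion [2] ⇒ Z ⊕ Z/2
Ȟ^2: (0−0)−0=0 ⇒ 0


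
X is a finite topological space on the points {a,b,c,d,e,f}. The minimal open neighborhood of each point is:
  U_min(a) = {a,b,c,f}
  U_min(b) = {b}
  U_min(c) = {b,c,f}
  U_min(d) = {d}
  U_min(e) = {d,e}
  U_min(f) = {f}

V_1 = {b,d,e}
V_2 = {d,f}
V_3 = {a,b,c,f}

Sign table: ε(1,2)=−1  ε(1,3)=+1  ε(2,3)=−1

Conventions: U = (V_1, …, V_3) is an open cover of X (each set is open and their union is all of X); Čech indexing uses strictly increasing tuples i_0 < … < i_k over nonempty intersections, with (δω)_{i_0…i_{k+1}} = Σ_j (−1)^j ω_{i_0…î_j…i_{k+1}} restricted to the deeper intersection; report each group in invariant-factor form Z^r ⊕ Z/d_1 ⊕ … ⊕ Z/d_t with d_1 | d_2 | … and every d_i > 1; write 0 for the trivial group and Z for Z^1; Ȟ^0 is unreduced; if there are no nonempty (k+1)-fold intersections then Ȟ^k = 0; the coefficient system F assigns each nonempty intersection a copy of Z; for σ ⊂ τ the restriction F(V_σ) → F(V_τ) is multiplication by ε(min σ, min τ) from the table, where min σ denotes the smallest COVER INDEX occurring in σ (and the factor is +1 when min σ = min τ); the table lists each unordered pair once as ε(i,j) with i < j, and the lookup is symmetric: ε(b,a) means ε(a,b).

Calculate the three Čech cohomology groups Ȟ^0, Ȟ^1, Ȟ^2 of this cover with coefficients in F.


nerve simplices:
  V12={d} V13={b} V23={f}
C dims 3,3; δ0: rk 2, SNF 1^2
degree 0: 3−2−0 = 1 → Ȟ^0 ≅ Z
degree 1: 3−0−2 = 1 → Ȟ^1 ≅ Z
degree 2: 0−0−0 = 0 → Ȟ^2 ≅ 0

Ȟ^0(U;F) ≅ Z, Ȟ^1(U;F) ≅ Z and Ȟ^2(U;F) ≅ 0


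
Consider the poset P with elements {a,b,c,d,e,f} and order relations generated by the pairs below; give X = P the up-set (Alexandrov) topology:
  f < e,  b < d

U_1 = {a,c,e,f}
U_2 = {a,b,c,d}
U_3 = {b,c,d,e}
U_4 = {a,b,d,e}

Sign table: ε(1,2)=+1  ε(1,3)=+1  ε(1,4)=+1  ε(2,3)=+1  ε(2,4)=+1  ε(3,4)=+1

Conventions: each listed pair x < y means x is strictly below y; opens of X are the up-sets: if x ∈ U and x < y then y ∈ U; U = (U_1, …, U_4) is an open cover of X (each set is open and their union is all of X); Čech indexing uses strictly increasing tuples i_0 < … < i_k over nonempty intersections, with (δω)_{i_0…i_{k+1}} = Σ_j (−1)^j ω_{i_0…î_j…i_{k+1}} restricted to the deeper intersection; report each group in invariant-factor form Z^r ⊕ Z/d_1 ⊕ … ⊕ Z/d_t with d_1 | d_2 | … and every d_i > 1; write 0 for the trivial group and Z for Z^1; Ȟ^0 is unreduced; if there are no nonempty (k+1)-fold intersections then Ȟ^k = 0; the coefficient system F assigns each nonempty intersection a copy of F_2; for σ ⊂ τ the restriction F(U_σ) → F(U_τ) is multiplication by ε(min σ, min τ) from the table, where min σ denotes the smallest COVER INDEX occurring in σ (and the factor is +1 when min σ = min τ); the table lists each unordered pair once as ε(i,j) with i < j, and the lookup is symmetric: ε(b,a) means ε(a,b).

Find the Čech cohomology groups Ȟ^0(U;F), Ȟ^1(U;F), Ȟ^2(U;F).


Ȟ^0 = Z/2, Ȟ^1 = 0 and Ȟ^2 = Z/2

nonempty intersections:
  U12={a,c} U13={c,e} U14={a,e} U23={b,c,d} U24={a,b,d} U34={b,d,e}
  U123={c} U124={a} U134={e} U234={b,d}
C dims 4,6,4; δ0: rk_F2 3; δ1: rk_F2 3
Ȟ^0: (4−3)−0=1 ⇒ Z/2
Ȟ^1: (6−3)−3=0 ⇒ 0
Ȟ^2: (4−0)−3=1 ⇒ Z/2


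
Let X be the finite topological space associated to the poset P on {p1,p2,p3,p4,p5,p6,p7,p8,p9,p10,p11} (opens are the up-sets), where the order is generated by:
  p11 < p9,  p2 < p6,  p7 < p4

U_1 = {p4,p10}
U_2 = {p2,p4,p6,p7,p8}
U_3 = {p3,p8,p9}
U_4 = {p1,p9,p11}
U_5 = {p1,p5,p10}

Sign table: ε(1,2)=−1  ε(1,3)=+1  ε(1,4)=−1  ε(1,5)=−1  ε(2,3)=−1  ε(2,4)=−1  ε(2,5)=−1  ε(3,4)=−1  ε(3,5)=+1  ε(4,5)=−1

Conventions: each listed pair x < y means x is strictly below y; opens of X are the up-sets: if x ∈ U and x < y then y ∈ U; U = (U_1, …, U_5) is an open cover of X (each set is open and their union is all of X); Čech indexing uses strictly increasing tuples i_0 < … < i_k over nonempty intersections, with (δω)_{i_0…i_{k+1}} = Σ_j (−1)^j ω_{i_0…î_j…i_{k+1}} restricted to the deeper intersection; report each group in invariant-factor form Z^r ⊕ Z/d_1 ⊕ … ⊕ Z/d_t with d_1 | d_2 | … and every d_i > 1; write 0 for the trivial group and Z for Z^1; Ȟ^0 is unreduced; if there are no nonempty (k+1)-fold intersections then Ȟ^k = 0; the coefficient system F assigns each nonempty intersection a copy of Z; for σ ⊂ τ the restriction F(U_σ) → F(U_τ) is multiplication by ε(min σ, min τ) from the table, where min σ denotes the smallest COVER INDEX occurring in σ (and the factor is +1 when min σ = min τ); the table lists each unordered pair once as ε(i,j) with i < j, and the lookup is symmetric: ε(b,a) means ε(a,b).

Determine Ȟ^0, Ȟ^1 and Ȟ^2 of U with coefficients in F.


Ȟ^0 ≅ 0,  Ȟ^1 ≅ Z/2,  Ȟ^2 ≅ 0

nerve simplices:
  U12={p4} U15={p10} U23={p8} U34={p9} U45={p1}
C dims 5,5; δ0: rk 5, SNF 1^4·2
degree 0: 5−5−0 = 0 → Ȟ^0 ≅ 0
degree 1: 5−0−5 = 0 plus torsion [2] → Ȟ^1 ≅ Z/2
degree 2: 0−0−0 = 0 → Ȟ^2 ≅ 0


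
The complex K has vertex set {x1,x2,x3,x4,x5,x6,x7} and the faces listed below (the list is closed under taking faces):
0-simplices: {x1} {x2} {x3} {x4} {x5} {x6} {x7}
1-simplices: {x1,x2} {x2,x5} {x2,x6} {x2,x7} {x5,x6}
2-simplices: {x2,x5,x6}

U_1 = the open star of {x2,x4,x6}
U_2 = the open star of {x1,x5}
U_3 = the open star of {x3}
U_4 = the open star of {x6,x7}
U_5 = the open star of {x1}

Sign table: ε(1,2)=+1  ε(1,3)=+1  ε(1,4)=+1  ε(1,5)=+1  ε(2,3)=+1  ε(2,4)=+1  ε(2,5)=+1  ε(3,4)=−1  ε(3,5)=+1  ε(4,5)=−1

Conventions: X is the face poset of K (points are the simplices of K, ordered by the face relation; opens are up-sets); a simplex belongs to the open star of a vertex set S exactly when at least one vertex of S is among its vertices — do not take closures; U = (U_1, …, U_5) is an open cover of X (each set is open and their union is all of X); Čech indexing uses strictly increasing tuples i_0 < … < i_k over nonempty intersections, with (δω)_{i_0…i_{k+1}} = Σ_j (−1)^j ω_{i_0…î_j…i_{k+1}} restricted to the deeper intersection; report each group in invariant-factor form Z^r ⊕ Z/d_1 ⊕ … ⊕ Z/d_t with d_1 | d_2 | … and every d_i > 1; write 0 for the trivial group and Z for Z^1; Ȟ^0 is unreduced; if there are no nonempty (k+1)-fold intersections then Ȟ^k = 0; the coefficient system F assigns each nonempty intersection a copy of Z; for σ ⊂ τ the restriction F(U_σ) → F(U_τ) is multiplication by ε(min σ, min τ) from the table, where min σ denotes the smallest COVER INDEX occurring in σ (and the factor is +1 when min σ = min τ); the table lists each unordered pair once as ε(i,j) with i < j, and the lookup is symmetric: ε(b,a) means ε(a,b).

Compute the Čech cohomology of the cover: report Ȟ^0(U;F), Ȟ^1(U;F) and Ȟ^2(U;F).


cover nerve:
  U1={{x2},{x4},{x6},{x1,x2},{x2,x5},{x2,x6},{x2,x7},{x5,x6},{x2,x5,x6}} U2={{x1},{x5},{x1,x2},{x2,x5},{x5,x6},{x2,x5,x6}} U3={{x3}} U4={{x6},{x7},{x2,x6},{x2,x7},{x5,x6},{x2,x5,x6}} U5={{x1},{x1,x2}}
  U12={{x1,x2},{x2,x5},{x5,x6},{x2,x5,x6}} U14={{x6},{x2,x6},{x2,x7},{x5,x6},{x2,x5,x6}} U15={{x1,x2}} U24={{x5,x6},{x2,x5,x6}} U25={{x1},{x1,x2}}
  U124={{x5,x6},{x2,x5,x6}} U125={{x1,x2}}
C dims 5,5,2; δ0: rk 3, SNF 1^3; δ1: rk 2, SNF 1^2
Ȟ^0: (5−3)−0=2 ⇒ Z^2
Ȟ^1: (5−2)−3=0 ⇒ 0
Ȟ^2: (2−0)−2=0 ⇒ 0

Ȟ^0(U;F) ≅ Z^2, Ȟ^1(U;F) ≅ 0 and Ȟ^2(U;F) ≅ 0


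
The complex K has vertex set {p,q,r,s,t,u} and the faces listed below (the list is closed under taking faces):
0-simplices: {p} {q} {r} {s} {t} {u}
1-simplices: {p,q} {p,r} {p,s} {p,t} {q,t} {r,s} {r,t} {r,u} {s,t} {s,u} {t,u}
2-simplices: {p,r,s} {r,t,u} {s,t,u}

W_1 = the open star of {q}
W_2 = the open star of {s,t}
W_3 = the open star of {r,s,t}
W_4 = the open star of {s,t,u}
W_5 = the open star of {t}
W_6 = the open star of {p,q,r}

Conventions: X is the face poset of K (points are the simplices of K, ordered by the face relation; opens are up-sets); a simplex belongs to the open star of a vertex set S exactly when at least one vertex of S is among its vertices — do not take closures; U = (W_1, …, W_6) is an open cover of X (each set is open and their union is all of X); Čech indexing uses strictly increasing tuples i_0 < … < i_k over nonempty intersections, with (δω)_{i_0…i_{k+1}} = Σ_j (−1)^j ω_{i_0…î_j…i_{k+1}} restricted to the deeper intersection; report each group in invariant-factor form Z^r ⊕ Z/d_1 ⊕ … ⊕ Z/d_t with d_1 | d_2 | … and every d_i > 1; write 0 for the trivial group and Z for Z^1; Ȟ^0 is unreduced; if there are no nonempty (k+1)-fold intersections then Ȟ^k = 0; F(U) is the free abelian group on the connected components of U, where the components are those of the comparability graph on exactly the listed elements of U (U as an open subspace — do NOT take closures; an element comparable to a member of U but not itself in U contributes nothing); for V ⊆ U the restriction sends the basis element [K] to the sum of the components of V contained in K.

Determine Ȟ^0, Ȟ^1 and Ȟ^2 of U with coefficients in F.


Ȟ^0 ≅ Z,  Ȟ^1 ≅ Z^2,  Ȟ^2 ≅ 0

cover nerve:
  W1={{q},{p,q},{q,t}} W2={{s},{t},{p,s},{p,t},{q,t},{r,s},{r,t},{s,t},{s,u},{t,u},{p,r,s},{r,t,u},{s,t,u}} W3={{r},{s},{t},{p,r},{p,s},{p,t},{q,t},{r,s},{r,t},{r,u},{s,t},{s,u},{t,u},{p,r,s},{r,t,u},{s,t,u}} W4={{s},{t},{u},{p,s},{p,t},{q,t},{r,s},{r,t},{r,u},{s,t},{s,u},{t,u},{p,r,s},{r,t,u},{s,t,u}} W5={{t},{p,t},{q,t},{r,t},{s,t},{t,u},{r,t,u},{s,t,u}} W6={{p},{q},{r},{p,q},{p,r},{p,s},{p,t},{q,t},{r,s},{r,t},{r,u},{p,r,s},{r,t,u}}
  W12={{q,t}} W13={{q,t}} W14={{q,t}} W15={{q,t}} W16={{q},{p,q},{q,t}} W23={{s},{t},{p,s},{p,t},{q,t},{r,s},{r,t},{s,t},{s,u},{t,u},{p,r,s},{r,t,u},{s,t,u}} W24={{s},{t},{p,s},{p,t},{q,t},{r,s},{r,t},{s,t},{s,u},{t,u},{p,r,s},{r,t,u},{s,t,u}} W25={{t},{p,t},{q,t},{r,t},{s,t},{t,u},{r,t,u},{s,t,u}} W26={{p,s},{p,t},{q,t},{r,s},{r,t},{p,r,s},{r,t,u}} W34={{s},{t},{p,s},{p,t},{q,t},{r,s},{r,t},{r,u},{s,t},{s,u},{t,u},{p,r,s},{r,t,u},{s,t,u}} W35={{t},{p,t},{q,t},{r,t},{s,t},{t,u},{r,t,u},{s,t,u}} W36={{r},{p,r},{p,s},{p,t},{q,t},{r,s},{r,t},{r,u},{p,r,s},{r,t,u}} W45={{t},{p,t},{q,t},{r,t},{s,t},{t,u},{r,t,u},{s,t,u}} W46={{p,s},{p,t},{q,t},{r,s},{r,t},{r,u},{p,r,s},{r,t,u}} W56={{p,t},{q,t},{r,t},{r,t,u}}
  W123={{q,t}} W124={{q,t}} W125={{q,t}} W126={{q,t}} W134={{q,t}} W135={{q,t}} W136={{q,t}} W145={{q,t}} W146={{q,t}} W156={{q,t}} W234={{s},{t},{p,s},{p,t},{q,t},{r,s},{r,t},{s,t},{s,u},{t,u},{p,r,s},{r,t,u},{s,t,u}} W235={{t},{p,t},{q,t},{r,t},{s,t},{t,u},{r,t,u},{s,t,u}} W236={{p,s},{p,t},{q,t},{r,s},{r,t},{p,r,s},{r,t,u}} W245={{t},{p,t},{q,t},{r,t},{s,t},{t,u},{r,t,u},{s,t,u}} W246={{p,s},{p,t},{q,t},{r,s},{r,t},{p,r,s},{r,t,u}} W256={{p,t},{q,t},{r,t},{r,t,u}} W345={{t},{p,t},{q,t},{r,t},{s,t},{t,u},{r,t,u},{s,t,u}} W346={{p,s},{p,t},{q,t},{r,s},{r,t},{r,u},{p,r,s},{r,t,u}} W356={{p,t},{q,t},{r,t},{r,t,u}} W456={{p,t},{q,t},{r,t},{r,t,u}}
  W1234={{q,t}} W1235={{q,t}} W1236={{q,t}} W1245={{q,t}} W1246={{q,t}} W1256={{q,t}} W1345={{q,t}} W1346={{q,t}} W1356={{q,t}} W1456={{q,t}} W2345={{t},{p,t},{q,t},{r,t},{s,t},{t,u},{r,t,u},{s,t,u}} W2346={{p,s},{p,t},{q,t},{r,s},{r,t},{p,r,s},{r,t,u}} W2356={{p,t},{q,t},{r,t},{r,t,u}} W2456={{p,t},{q,t},{r,t},{r,t,u}} W3456={{p,t},{q,t},{r,t},{r,t,u}}
  W12345={{q,t}} W12346={{q,t}} W12356={{q,t}} W12456={{q,t}} W13456={{q,t}} W23456={{p,t},{q,t},{r,t},{r,t,u}}
  W123456={{q,t}}
components per intersection:
  W1: {{q},{p,q},{q,t}}
  W2: {{s},{t},{p,s},{p,t},{q,t},{r,s},{r,t},{s,t},{s,u},{t,u},{p,r,s},{r,t,u},{s,t,u}}
  W3: {{r},{s},{t},{p,r},{p,s},{p,t},{q,t},{r,s},{r,t},{r,u},{s,t},{s,u},{t,u},{p,r,s},{r,t,u},{s,t,u}}
  W4: {{s},{t},{u},{p,s},{p,t},{q,t},{r,s},{r,t},{r,u},{s,t},{s,u},{t,u},{p,r,s},{r,t,u},{s,t,u}}
  W5: {{t},{p,t},{q,t},{r,t},{s,t},{t,u},{r,t,u},{s,t,u}}
  W6: {{p},{q},{r},{p,q},{p,r},{p,s},{p,t},{q,t},{r,s},{r,t},{r,u},{p,r,s},{r,t,u}}
  W12: {{q,t}}
  W13: {{q,t}}
  W14: {{q,t}}
  W15: {{q,t}}
  W16: {{q},{p,q},{q,t}}
  W23: {{s},{t},{p,s},{p,t},{q,t},{r,s},{r,t},{s,t},{s,u},{t,u},{p,r,s},{r,t,u},{s,t,u}}
  W24: {{s},{t},{p,s},{p,t},{q,t},{r,s},{r,t},{s,t},{s,u},{t,u},{p,r,s},{r,t,u},{s,t,u}}
  W25: {{t},{p,t},{q,t},{r,t},{s,t},{t,u},{r,t,u},{s,t,u}}
  W26: {{p,s},{r,s},{p,r,s}} {{p,t}} {{q,t}} {{r,t},{r,t,u}}
  W34: {{s},{t},{p,s},{p,t},{q,t},{r,s},{r,t},{r,u},{s,t},{s,u},{t,u},{p,r,s},{r,t,u},{s,t,u}}
  W35: {{t},{p,t},{q,t},{r,t},{s,t},{t,u},{r,t,u},{s,t,u}}
  W36: {{r},{p,r},{p,s},{r,s},{r,t},{r,u},{p,r,s},{r,t,u}} {{p,t}} {{q,t}}
  W45: {{t},{p,t},{q,t},{r,t},{s,t},{t,u},{r,t,u},{s,t,u}}
  W46: {{p,s},{r,s},{p,r,s}} {{p,t}} {{q,t}} {{r,t},{r,u},{r,t,u}}
  W56: {{p,t}} {{q,t}} {{r,t},{r,t,u}}
  W123: {{q,t}}
  W124: {{q,t}}
  W125: {{q,t}}
  W126: {{q,t}}
  W134: {{q,t}}
  W135: {{q,t}}
  W136: {{q,t}}
  W145: {{q,t}}
  W146: {{q,t}}
  W156: {{q,t}}
  W234: {{s},{t},{p,s},{p,t},{q,t},{r,s},{r,t},{s,t},{s,u},{t,u},{p,r,s},{r,t,u},{s,t,u}}
  W235: {{t},{p,t},{q,t},{r,t},{s,t},{t,u},{r,t,u},{s,t,u}}
  W236: {{p,s},{r,s},{p,r,s}} {{p,t}} {{q,t}} {{r,t},{r,t,u}}
  W245: {{t},{p,t},{q,t},{r,t},{s,t},{t,u},{r,t,u},{s,t,u}}
  W246: {{p,s},{r,s},{p,r,s}} {{p,t}} {{q,t}} {{r,t},{r,t,u}}
  W256: {{p,t}} {{q,t}} {{r,t},{r,t,u}}
  W345: {{t},{p,t},{q,t},{r,t},{s,t},{t,u},{r,t,u},{s,t,u}}
  W346: {{p,s},{r,s},{p,r,s}} {{p,t}} {{q,t}} {{r,t},{r,u},{r,t,u}}
  W356: {{p,t}} {{q,t}} {{r,t},{r,t,u}}
  W456: {{p,t}} {{q,t}} {{r,t},{r,t,u}}
  W1234: {{q,t}}
  W1235: {{q,t}}
  W1236: {{q,t}}
  W1245: {{q,t}}
  W1246: {{q,t}}
  W1256: {{q,t}}
  W1345: {{q,t}}
  W1346: {{q,t}}
  W1356: {{q,t}}
  W1456: {{q,t}}
  W2345: {{t},{p,t},{q,t},{r,t},{s,t},{t,u},{r,t,u},{s,t,u}}
  W2346: {{p,s},{r,s},{p,r,s}} {{p,t}} {{q,t}} {{r,t},{r,t,u}}
  W2356: {{p,t}} {{q,t}} {{r,t},{r,t,u}}
  W2456: {{p,t}} {{q,t}} {{r,t},{r,t,u}}
  W3456: {{p,t}} {{q,t}} {{r,t},{r,t,u}}
  W12345: {{q,t}}
  W12346: {{q,t}}
  W12356: {{q,t}}
  W12456: {{q,t}}
  W13456: {{q,t}}
  W23456: {{p,t}} {{q,t}} {{r,t},{r,t,u}}
  W123456: {{q,t}}
C dims 6,25,35,24; δ0: rk 5, SNF 1^5; δ1: rk 18, SNF 1^18; δ2: rk 17, SNF 1^17
Ȟ^0: (6−5)−0=1 ⇒ Z
Ȟ^1: (25−18)−5=2 ⇒ Z^2
Ȟ^2: (35−17)−18=0 ⇒ 0


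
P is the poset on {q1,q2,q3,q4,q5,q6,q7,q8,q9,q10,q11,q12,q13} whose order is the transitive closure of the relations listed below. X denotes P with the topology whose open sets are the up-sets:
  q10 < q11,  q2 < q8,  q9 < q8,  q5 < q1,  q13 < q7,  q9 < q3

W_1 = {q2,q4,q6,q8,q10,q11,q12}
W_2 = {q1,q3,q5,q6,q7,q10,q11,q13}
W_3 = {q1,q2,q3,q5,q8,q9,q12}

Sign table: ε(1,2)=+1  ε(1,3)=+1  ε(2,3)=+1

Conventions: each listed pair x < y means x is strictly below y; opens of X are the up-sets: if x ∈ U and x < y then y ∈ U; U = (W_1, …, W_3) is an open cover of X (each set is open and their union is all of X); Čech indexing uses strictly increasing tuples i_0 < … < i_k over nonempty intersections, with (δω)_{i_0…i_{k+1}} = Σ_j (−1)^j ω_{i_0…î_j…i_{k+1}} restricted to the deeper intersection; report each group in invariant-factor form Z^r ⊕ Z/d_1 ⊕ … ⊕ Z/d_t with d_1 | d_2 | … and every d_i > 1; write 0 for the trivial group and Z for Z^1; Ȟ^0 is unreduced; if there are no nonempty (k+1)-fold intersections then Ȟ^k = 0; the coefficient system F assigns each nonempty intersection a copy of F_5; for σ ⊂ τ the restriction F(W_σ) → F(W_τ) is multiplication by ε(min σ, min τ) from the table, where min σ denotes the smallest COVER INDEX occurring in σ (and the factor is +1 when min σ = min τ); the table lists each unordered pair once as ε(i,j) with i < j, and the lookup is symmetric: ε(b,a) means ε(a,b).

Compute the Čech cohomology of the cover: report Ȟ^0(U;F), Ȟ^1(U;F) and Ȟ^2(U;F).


nerve of the cover:
  W12={q6,q10,q11} W13={q2,q8,q12} W23={q1,q3,q5}
C dims 3,3; δ0: rk_F5 2
Ȟ^0 = (3 − 2) − 0 = 1, so Ȟ^0 ≅ Z/5
Ȟ^1 = (3 − 0) − 2 = 1, so Ȟ^1 ≅ Z/5
Ȟ^2 = (0 − 0) − 0 = 0, so Ȟ^2 ≅ 0

Ȟ^0 = Z/5, Ȟ^1 = Z/5, Ȟ^2 = 0


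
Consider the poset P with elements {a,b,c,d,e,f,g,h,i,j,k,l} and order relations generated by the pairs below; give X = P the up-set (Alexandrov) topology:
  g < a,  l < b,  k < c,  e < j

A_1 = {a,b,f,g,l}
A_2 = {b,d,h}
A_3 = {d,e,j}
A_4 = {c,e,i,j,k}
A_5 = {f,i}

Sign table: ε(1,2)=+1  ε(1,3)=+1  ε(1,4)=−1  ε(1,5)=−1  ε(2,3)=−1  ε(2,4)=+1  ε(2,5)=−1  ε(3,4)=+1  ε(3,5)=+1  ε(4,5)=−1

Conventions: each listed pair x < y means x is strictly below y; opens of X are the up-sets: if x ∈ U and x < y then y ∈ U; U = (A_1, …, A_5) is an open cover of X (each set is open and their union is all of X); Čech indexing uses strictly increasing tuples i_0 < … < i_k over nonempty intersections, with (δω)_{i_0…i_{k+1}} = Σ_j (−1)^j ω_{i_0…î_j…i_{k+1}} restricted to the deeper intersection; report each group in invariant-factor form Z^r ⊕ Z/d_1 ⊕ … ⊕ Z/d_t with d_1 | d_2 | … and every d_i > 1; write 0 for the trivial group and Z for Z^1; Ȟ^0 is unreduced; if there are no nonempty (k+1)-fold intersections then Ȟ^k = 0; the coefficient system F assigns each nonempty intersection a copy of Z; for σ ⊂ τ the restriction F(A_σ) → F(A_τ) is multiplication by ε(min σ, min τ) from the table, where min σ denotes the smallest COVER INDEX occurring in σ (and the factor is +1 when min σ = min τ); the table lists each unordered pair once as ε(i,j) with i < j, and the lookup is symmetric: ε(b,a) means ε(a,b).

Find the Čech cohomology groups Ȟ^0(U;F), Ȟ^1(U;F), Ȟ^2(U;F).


Ȟ^0 = 0; Ȟ^1 = Z/2; Ȟ^2 = 0

nerve of the cover:
  A12={b} A15={f} A23={d} A34={e,j} A45={i}
C dims 5,5; δ0: rk 5, SNF 1^4·2
Ȟ^0 = (5 − 5) − 0 = 0, so Ȟ^0 ≅ 0
Ȟ^1 = (5 − 0) − 5 = 0 plus torsion [2], so Ȟ^1 ≅ Z/2
Ȟ^2 = (0 − 0) − 0 = 0, so Ȟ^2 ≅ 0


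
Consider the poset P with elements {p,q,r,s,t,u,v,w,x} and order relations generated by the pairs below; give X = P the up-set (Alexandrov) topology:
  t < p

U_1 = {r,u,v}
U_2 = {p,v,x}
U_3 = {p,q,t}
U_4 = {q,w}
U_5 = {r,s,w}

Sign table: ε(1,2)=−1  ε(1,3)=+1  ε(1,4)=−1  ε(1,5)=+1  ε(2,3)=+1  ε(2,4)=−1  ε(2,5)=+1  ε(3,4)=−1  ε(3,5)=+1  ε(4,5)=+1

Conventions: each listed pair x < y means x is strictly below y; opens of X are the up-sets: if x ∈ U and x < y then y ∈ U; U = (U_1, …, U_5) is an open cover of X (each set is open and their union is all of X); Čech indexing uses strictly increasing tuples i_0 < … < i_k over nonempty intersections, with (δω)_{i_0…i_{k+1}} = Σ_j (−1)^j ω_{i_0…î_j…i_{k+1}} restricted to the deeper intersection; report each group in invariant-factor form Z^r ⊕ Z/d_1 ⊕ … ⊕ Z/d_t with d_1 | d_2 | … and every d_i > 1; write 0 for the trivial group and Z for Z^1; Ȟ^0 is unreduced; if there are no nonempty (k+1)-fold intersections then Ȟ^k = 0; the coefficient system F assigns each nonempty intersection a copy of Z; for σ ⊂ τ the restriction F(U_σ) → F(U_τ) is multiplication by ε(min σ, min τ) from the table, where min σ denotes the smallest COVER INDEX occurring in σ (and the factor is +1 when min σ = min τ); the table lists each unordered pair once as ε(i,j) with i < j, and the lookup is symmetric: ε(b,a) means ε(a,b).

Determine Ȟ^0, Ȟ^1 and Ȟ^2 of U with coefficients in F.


cover nerve:
  U12={v} U15={r} U23={p} U34={q} U45={w}
C dims 5,5; δ0: rk 4, SNF 1^4
Ȟ^0: (5−4)−0=1 ⇒ Z
Ȟ^1: (5−0)−4=1 ⇒ Z
Ȟ^2: (0−0)−0=0 ⇒ 0

Ȟ^0 = Z, Ȟ^1 = Z, Ȟ^2 = 0


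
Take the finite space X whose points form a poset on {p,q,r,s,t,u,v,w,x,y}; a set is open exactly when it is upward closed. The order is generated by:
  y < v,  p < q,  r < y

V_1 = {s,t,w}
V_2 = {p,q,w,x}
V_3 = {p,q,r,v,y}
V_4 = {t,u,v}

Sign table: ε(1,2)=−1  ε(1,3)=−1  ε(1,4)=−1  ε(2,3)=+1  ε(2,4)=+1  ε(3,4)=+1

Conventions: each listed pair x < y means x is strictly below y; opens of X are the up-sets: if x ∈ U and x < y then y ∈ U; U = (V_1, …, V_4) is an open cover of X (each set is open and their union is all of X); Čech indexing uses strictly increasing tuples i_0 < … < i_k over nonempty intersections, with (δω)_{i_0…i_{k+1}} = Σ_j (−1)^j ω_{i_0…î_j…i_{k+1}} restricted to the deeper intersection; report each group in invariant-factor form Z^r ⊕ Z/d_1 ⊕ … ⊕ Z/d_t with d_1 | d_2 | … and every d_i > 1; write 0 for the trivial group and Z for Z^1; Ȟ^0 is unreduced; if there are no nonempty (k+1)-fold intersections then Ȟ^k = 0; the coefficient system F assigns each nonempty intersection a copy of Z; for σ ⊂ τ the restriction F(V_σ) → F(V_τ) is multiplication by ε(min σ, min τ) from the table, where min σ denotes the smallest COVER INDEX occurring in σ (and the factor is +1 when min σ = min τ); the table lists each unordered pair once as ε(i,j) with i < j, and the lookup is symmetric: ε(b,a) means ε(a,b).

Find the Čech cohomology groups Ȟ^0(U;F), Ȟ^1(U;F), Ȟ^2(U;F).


nonempty overlaps:
  V12={w} V14={t} V23={p,q} V34={v}
C dims 4,4; δ0: rk 3, SNF 1^3
degree 0: 4−3−0 = 1 → Ȟ^0 ≅ Z
degree 1: 4−0−3 = 1 → Ȟ^1 ≅ Z
degree 2: 0−0−0 = 0 → Ȟ^2 ≅ 0

Ȟ^0(U;F) ≅ Z, Ȟ^1(U;F) ≅ Z and Ȟ^2(U;F) ≅ 0
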